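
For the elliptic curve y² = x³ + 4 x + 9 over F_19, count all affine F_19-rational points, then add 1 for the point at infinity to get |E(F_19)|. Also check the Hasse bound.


Affine points = {(0, 3), (0, 16), (2, 5), (2, 14), (7, 0), (10, 2), (10, 17), (11, 4), (11, 15), (13, 4), (13, 15), (14, 4), (14, 15), (15, 9), (15, 10), (18, 2), (18, 17)}; affine count = 17; |E(F_19)| = 18.

Discriminant check: Δ ∝ 4a³ + 27b² = 4·4³ + 27·9² = 4·64 + 27·81 ≡ 11 (mod 19). Nonzero ⇒ E is nonsingular.
For each x ∈ F_19, compute rhs = x³ + 4·x + 9 mod 19, then count y ∈ F_19 with y² ≡ rhs.
  x = 0: rhs = 9, matching y values: 3, 16 (2 points).
  x = 1: rhs = 14, matching y values: none (0 points).
  x = 2: rhs = 6, matching y values: 5, 14 (2 points).
  x = 3: rhs = 10, matching y values: none (0 points).
  x = 4: rhs = 13, matching y values: none (0 points).
  x = 5: rhs = 2, matching y values: none (0 points).
  x = 6: rhs = 2, matching y values: none (0 points).
  x = 7: rhs = 0, matching y values: 0 (1 points).
  x = 8: rhs = 2, matching y values: none (0 points).
  x = 9: rhs = 14, matching y values: none (0 points).
  x = 10: rhs = 4, matching y values: 2, 17 (2 points).
  x = 11: rhs = 16, matching y values: 4, 15 (2 points).
  x = 12: rhs = 18, matching y values: none (0 points).
  x = 13: rhs = 16, matching y values: 4, 15 (2 points).
  x = 14: rhs = 16, matching y values: 4, 15 (2 points).
  x = 15: rhs = 5, matching y values: 9, 10 (2 points).
  x = 16: rhs = 8, matching y values: none (0 points).
  x = 17: rhs = 12, matching y values: none (0 points).
  x = 18: rhs = 4, matching y values: 2, 17 (2 points).
Total affine count: 17.
Full point count |E(F_19)| = 17 + 1 = 18.
Hasse bound: |18 − (19+1)| = |-2| = 2 ≤ 2√19 ≈ 8.7178 ✓.


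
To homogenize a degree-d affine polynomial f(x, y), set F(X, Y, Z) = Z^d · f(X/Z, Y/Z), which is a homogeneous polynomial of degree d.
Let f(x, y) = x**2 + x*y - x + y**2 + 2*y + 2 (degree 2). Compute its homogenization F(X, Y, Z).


F(X, Y, Z) = X**2 + X*Y - X*Z + Y**2 + 2*Y*Z + 2*Z**2

deg(f) = 2.
Substitute x = X/Z, y = Y/Z into f, then multiply by Z^2.
  monomial 1·x^2·y^0 ↦ 1·X^2·Y^0·Z^0.
  monomial 1·x^1·y^1 ↦ 1·X^1·Y^1·Z^0.
  monomial -1·x^1·y^0 ↦ -1·X^1·Y^0·Z^1.
  monomial 1·x^0·y^2 ↦ 1·X^0·Y^2·Z^0.
  monomial 2·x^0·y^1 ↦ 2·X^0·Y^1·Z^1.
  monomial 2·x^0·y^0 ↦ 2·X^0·Y^0·Z^2.
Collecting: F(X, Y, Z) = X**2 + X*Y - X*Z + Y**2 + 2*Y*Z + 2*Z**2.


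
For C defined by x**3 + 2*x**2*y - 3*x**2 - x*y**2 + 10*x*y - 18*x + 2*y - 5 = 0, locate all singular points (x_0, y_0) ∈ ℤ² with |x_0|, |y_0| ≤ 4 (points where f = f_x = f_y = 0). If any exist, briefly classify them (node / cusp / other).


Singular points: {(-1, 3)}; classification: cusp.

Compute partial derivatives:
  f_x = 3*x**2 + 4*x*y - 6*x - y**2 + 10*y - 18.
  f_y = 2*x**2 - 2*x*y + 10*x + 2.
Scan x_0 ∈ {−4, ..., 4}. For each x_0, f_y(x_0, y) is a polynomial in y; find its integer roots y ∈ {−4, ..., 4}, then test f_x and f at those candidates.
  x = -4: f_y(-4, y) = 8*y - 6; no integer root y with |y| ≤ 4.
  x = -3: f_y(-3, y) = 6*y - 10; no integer root y with |y| ≤ 4.
  x = -2: f_y(-2, y) = 4*y - 10; no integer root y with |y| ≤ 4.
  x = -1: f_y(-1, y) = 2*y - 6; vanishes at y ∈ {3}. (-1, 3): f_x = 0, f = 0 — SINGULAR.
  x = 0: f_y(0, y) = 2; no integer root y with |y| ≤ 4.
  x = 1: f_y(1, y) = 14 - 2*y; no integer root y with |y| ≤ 4.
  x = 2: f_y(2, y) = 30 - 4*y; no integer root y with |y| ≤ 4.
  x = 3: f_y(3, y) = 50 - 6*y; no integer root y with |y| ≤ 4.
  x = 4: f_y(4, y) = 74 - 8*y; no integer root y with |y| ≤ 4.
Only singular point on the grid: (-1, 3).
Classify: substitute x = -1 + u, y = 3 + v and expand: f = u**3 + 2*u**2*v - u*v**2 + v**2.
No constant or linear terms (consistent with a singular point). Quadratic part: v**2. Cubic part: u**3 + 2*u**2*v - u*v**2.
The quadratic part v**2 is a perfect square, so there is a single (double) tangent line v = 0, i.e. y = 3. Restricting the cubic part to that line (v = 0) leaves u**3 ≠ 0, so f is not divisible by v and the branch is v² ≈ -u**3 to lowest order — this is a cusp.
Classification: cusp.


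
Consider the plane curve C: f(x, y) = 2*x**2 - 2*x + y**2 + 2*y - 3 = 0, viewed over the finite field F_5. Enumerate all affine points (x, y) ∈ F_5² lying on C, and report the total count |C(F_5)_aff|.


Affine F_5-points: {(0, 1), (0, 2), (1, 1), (1, 2), (2, 4), (4, 4)}; count = 6.

For each of the 25 pairs (x, y) ∈ F_5², evaluate f(x, y) mod 5. Record the zeros.
  x = 0: [0↦2, 1↦0, 2↦0, 3↦2, 4↦1]  zeros at y ∈ {1, 2}
  x = 1: [0↦2, 1↦0, 2↦0, 3↦2, 4↦1]  zeros at y ∈ {1, 2}
  x = 2: [0↦1, 1↦4, 2↦4, 3↦1, 4↦0]  zeros at y ∈ {4}
  x = 3: [0↦4, 1↦2, 2↦2, 3↦4, 4↦3]  zeros at y ∈ ∅
  x = 4: [0↦1, 1↦4, 2↦4, 3↦1, 4↦0]  zeros at y ∈ {4}
Collecting zeros: affine points = {(0, 1), (0, 2), (1, 1), (1, 2), (2, 4), (4, 4)}.
Total count |C(F_5)_aff| = 6.


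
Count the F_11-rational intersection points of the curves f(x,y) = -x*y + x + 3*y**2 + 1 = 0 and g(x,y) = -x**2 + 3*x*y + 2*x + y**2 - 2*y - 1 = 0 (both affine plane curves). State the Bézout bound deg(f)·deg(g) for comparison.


Common zeros: {(2, 2), (9, 10)}; count = 2; Bézout bound = 4.

deg(f) = 2, deg(g) = 2, so Bézout bound = 4.
Scan x ∈ F_11. For each x, list the y ∈ F_11 with f(x, y) ≡ 0 and those with g(x, y) ≡ 0 (mod 11); the common zeros in that column are the intersection.
  x = 0: f ≡ 0 at y ∈ ∅; g ≡ 0 at y ∈ ∅; common: ∅.
  x = 1: f ≡ 0 at y ∈ ∅; g ≡ 0 at y ∈ {0, 10}; common: ∅.
  x = 2: f ≡ 0 at y ∈ {2, 6}; g ≡ 0 at y ∈ {2, 5}; common: {2}.
  x = 3: f ≡ 0 at y ∈ {3, 9}; g ≡ 0 at y ∈ ∅; common: ∅.
  x = 4: f ≡ 0 at y ∈ {8}; g ≡ 0 at y ∈ {5, 7}; common: ∅.
  x = 5: f ≡ 0 at y ∈ ∅; g ≡ 0 at y ∈ ∅; common: ∅.
  x = 6: f ≡ 0 at y ∈ ∅; g ≡ 0 at y ∈ {2, 4}; common: ∅.
  x = 7: f ≡ 0 at y ∈ ∅; g ≡ 0 at y ∈ ∅; common: ∅.
  x = 8: f ≡ 0 at y ∈ {5}; g ≡ 0 at y ∈ {4, 7}; common: ∅.
  x = 9: f ≡ 0 at y ∈ {4, 10}; g ≡ 0 at y ∈ {9, 10}; common: {10}.
  x = 10: f ≡ 0 at y ∈ {0, 7}; g ≡ 0 at y ∈ ∅; common: ∅.
Collecting: common zeros = {(2, 2), (9, 10)}, so the count is 2.
Comparison with the Bézout bound: 2 ≤ 4 = deg(f)·deg(g), as expected for curves with no common component (the affine F_11-count falls short of the bound because intersections may lie at infinity, over extension fields, or carry multiplicity).


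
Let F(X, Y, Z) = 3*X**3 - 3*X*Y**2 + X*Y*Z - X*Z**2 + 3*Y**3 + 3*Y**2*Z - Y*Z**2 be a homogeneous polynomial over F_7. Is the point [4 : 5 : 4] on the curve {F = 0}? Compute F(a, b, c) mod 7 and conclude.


F(4,5,4) ≡ 6 (mod 7); P is NOT on the curve.

Evaluate F(4, 5, 4) term-by-term (mod 7).
  3*X**3 ↦ 3·64·1·1 = 192
  -3*X*Y**2 ↦ -3·4·25·1 = -300
  X*Y*Z ↦ 1·4·5·4 = 80
  -X*Z**2 ↦ -1·4·1·16 = -64
  3*Y**3 ↦ 3·1·125·1 = 375
  3*Y**2*Z ↦ 3·1·25·4 = 300
  -Y*Z**2 ↦ -1·1·5·16 = -80
Sum: F(4, 5, 4) = (192) + (-300) + (80) + (-64) + (375) + (300) + (-80) = 503.
Reducing mod 7: 503 ≡ 6 (mod 7).
Since F(a, b, c) ≡ 6 ≠ 0 (mod 7), P does NOT lie on the curve.


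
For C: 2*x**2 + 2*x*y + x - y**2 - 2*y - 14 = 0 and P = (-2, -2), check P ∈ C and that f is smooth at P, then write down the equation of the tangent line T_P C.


Tangent line at P: -11*x - 2*y - 26 = 0.

Step 1: f(-2, -2) = 0, so P lies on C.
Step 2: partial derivatives
  f_x(x, y) = 4*x + 2*y + 1, f_y(x, y) = 2*x - 2*y - 2.
  f_x(P) = -11, f_y(P) = -2 (gradient nonzero, so P is smooth).
Step 3: tangent line at P: -11·(x − -2) + -2·(y − -2) = 0.
Expanding: -11*x - 2*y - 26 = 0.


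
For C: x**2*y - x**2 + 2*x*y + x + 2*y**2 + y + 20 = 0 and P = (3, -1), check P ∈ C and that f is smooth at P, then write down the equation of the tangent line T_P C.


Tangent line at P: -13*x + 12*y + 51 = 0.

Step 1: f(3, -1) = 0, so P lies on C.
Step 2: partial derivatives
  f_x(x, y) = 2*x*y - 2*x + 2*y + 1, f_y(x, y) = x**2 + 2*x + 4*y + 1.
  f_x(P) = -13, f_y(P) = 12 (gradient nonzero, so P is smooth).
Step 3: tangent line at P: -13·(x − 3) + 12·(y − -1) = 0.
Expanding: -13*x + 12*y + 51 = 0.


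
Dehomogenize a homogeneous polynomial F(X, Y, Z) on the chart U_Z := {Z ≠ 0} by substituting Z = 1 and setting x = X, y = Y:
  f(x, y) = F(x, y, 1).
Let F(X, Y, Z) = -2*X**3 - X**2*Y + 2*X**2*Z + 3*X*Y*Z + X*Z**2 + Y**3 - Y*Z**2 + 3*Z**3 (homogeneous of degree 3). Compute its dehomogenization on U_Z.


f(x, y) = -2*x**3 - x**2*y + 2*x**2 + 3*x*y + x + y**3 - y + 3

On U_Z we set Z = 1. Each monomial c·X^i·Y^j·Z^k in F becomes c·x^i·y^j·1^k = c·x^i·y^j.
Substituting Z = 1: F(X, Y, 1) = -2*x**3 - x**2*y + 2*x**2 + 3*x*y + x + y**3 - y + 3.
Note: deg(f) ≤ deg(F) = 3; strict inequality happens when F is divisible by Z (lost terms).


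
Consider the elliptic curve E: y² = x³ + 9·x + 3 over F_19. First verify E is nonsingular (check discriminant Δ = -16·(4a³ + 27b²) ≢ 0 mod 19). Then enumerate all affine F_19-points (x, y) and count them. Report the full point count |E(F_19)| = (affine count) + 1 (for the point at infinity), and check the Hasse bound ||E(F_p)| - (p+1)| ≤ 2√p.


Affine points = {(3, 0), (6, 8), (6, 11), (8, 6), (8, 13), (14, 2), (14, 17), (15, 6), (15, 13), (16, 5), (16, 14)}; affine count = 11; |E(F_19)| = 12.

Discriminant check: Δ ∝ 4a³ + 27b² = 4·9³ + 27·3² = 4·729 + 27·9 ≡ 5 (mod 19). Nonzero ⇒ E is nonsingular.
For each x ∈ F_19, compute rhs = x³ + 9·x + 3 mod 19, then count y ∈ F_19 with y² ≡ rhs.
  x = 0: rhs = 3, matching y values: none (0 points).
  x = 1: rhs = 13, matching y values: none (0 points).
  x = 2: rhs = 10, matching y values: none (0 points).
  x = 3: rhs = 0, matching y values: 0 (1 points).
  x = 4: rhs = 8, matching y values: none (0 points).
  x = 5: rhs = 2, matching y values: none (0 points).
  x = 6: rhs = 7, matching y values: 8, 11 (2 points).
  x = 7: rhs = 10, matching y values: none (0 points).
  x = 8: rhs = 17, matching y values: 6, 13 (2 points).
  x = 9: rhs = 15, matching y values: none (0 points).
  x = 10: rhs = 10, matching y values: none (0 points).
  x = 11: rhs = 8, matching y values: none (0 points).
  x = 12: rhs = 15, matching y values: none (0 points).
  x = 13: rhs = 18, matching y values: none (0 points).
  x = 14: rhs = 4, matching y values: 2, 17 (2 points).
  x = 15: rhs = 17, matching y values: 6, 13 (2 points).
  x = 16: rhs = 6, matching y values: 5, 14 (2 points).
  x = 17: rhs = 15, matching y values: none (0 points).
  x = 18: rhs = 12, matching y values: none (0 points).
Total affine count: 11.
Full point count |E(F_19)| = 11 + 1 = 12.
Hasse bound: |12 − (19+1)| = |-8| = 8 ≤ 2√19 ≈ 8.7178 ✓.


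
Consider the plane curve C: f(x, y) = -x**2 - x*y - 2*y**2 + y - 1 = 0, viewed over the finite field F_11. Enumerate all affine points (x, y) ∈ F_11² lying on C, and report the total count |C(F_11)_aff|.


Affine F_11-points: {(0, 8), (0, 9), (2, 7), (2, 9), (3, 2), (3, 8), (4, 1), (4, 3), (6, 1), (6, 2)}; count = 10.

For each of the 121 pairs (x, y) ∈ F_11², evaluate f(x, y) mod 11. Record the zeros.
  x = 0: [0↦10, 1↦9, 2↦4, 3↦6, 4↦4, 5↦9, 6↦10, 7↦7, 8↦0, 9↦0, 10↦7]  zeros at y ∈ {8, 9}
  x = 1: [0↦9, 1↦7, 2↦1, 3↦2, 4↦10, 5↦3, 6↦3, 7↦10, 8↦2, 9↦1, 10↦7]  zeros at y ∈ ∅
  x = 2: [0↦6, 1↦3, 2↦7, 3↦7, 4↦3, 5↦6, 6↦5, 7↦0, 8↦2, 9↦0, 10↦5]  zeros at y ∈ {7, 9}
  x = 3: [0↦1, 1↦8, 2↦0, 3↦10, 4↦5, 5↦7, 6↦5, 7↦10, 8↦0, 9↦8, 10↦1]  zeros at y ∈ {2, 8}
  x = 4: [0↦5, 1↦0, 2↦2, 3↦0, 4↦5, 5↦6, 6↦3, 7↦7, 8↦7, 9↦3, 10↦6]  zeros at y ∈ {1, 3}
  x = 5: [0↦7, 1↦1, 2↦2, 3↦10, 4↦3, 5↦3, 6↦10, 7↦2, 8↦1, 9↦7, 10↦9]  zeros at y ∈ ∅
  x = 6: [0↦7, 1↦0, 2↦0, 3↦7, 4↦10, 5↦9, 6↦4, 7↦6, 8↦4, 9↦9, 10↦10]  zeros at y ∈ {1, 2}
  x = 7: [0↦5, 1↦8, 2↦7, 3↦2, 4↦4, 5↦2, 6↦7, 7↦8, 8↦5, 9↦9, 10↦9]  zeros at y ∈ ∅
  x = 8: [0↦1, 1↦3, 2↦1, 3↦6, 4↦7, 5↦4, 6↦8, 7↦8, 8↦4, 9↦7, 10↦6]  zeros at y ∈ ∅
  x = 9: [0↦6, 1↦7, 2↦4, 3↦8, 4↦8, 5↦4, 6↦7, 7↦6, 8↦1, 9↦3, 10↦1]  zeros at y ∈ ∅
  x = 10: [0↦9, 1↦9, 2↦5, 3↦8, 4↦7, 5↦2, 6↦4, 7↦2, 8↦7, 9↦8, 10↦5]  zeros at y ∈ ∅
Collecting zeros: affine points = {(0, 8), (0, 9), (2, 7), (2, 9), (3, 2), (3, 8), (4, 1), (4, 3), (6, 1), (6, 2)}.
Total count |C(F_11)_aff| = 10.


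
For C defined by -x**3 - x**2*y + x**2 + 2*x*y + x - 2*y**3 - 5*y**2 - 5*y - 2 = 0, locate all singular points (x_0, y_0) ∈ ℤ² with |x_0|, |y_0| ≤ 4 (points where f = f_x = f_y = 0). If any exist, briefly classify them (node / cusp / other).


Singular points: {(1, -1)}; classification: node.

Compute partial derivatives:
  f_x = -3*x**2 - 2*x*y + 2*x + 2*y + 1.
  f_y = -x**2 + 2*x - 6*y**2 - 10*y - 5.
Scan x_0 ∈ {−4, ..., 4}. For each x_0, f_y(x_0, y) is a polynomial in y; find its integer roots y ∈ {−4, ..., 4}, then test f_x and f at those candidates.
  x = -4: f_y(-4, y) = -6*y**2 - 10*y - 29; no integer root y with |y| ≤ 4.
  x = -3: f_y(-3, y) = -6*y**2 - 10*y - 20; no integer root y with |y| ≤ 4.
  x = -2: f_y(-2, y) = -6*y**2 - 10*y - 13; no integer root y with |y| ≤ 4.
  x = -1: f_y(-1, y) = -6*y**2 - 10*y - 8; no integer root y with |y| ≤ 4.
  x = 0: f_y(0, y) = -6*y**2 - 10*y - 5; no integer root y with |y| ≤ 4.
  x = 1: f_y(1, y) = -6*y**2 - 10*y - 4; vanishes at y ∈ {-1}. (1, -1): f_x = 0, f = 0 — SINGULAR.
  x = 2: f_y(2, y) = -6*y**2 - 10*y - 5; no integer root y with |y| ≤ 4.
  x = 3: f_y(3, y) = -6*y**2 - 10*y - 8; no integer root y with |y| ≤ 4.
  x = 4: f_y(4, y) = -6*y**2 - 10*y - 13; no integer root y with |y| ≤ 4.
Only singular point on the grid: (1, -1).
Classify: substitute x = 1 + u, y = -1 + v and expand: f = -u**3 - u**2*v - u**2 - 2*v**3 + v**2.
No constant or linear terms (consistent with a singular point). Quadratic part: -u**2 + v**2. Cubic part: -u**3 - u**2*v - 2*v**3.
The quadratic part v**2 - u**2 = (v − u)(v + u) splits into two distinct linear factors, so there are two distinct tangent lines y − -1 = ±(x − 1) — this is a node (ordinary double point).
Classification: node.


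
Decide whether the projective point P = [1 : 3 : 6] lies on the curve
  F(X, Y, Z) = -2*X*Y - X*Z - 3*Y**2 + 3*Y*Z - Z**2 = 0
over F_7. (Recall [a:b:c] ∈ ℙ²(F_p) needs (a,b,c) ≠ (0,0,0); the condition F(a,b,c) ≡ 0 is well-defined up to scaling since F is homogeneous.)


F(1,3,6) ≡ 0 (mod 7); P is on the curve.

Evaluate F(1, 3, 6) term-by-term (mod 7).
  -2*X*Y ↦ -2·1·3·1 = -6
  -X*Z ↦ -1·1·1·6 = -6
  -3*Y**2 ↦ -3·1·9·1 = -27
  3*Y*Z ↦ 3·1·3·6 = 54
  -Z**2 ↦ -1·1·1·36 = -36
Sum: F(1, 3, 6) = (-6) + (-6) + (-27) + (54) + (-36) = -21.
Reducing mod 7: -21 ≡ 0 (mod 7).
Since F(a, b, c) ≡ 0 (mod 7), P lies on the curve.


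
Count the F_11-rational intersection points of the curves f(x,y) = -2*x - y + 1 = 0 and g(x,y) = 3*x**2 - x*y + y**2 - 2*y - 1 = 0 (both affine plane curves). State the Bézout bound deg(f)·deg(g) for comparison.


Common zeros: ∅; count = 0; Bézout bound = 2.

deg(f) = 1, deg(g) = 2, so Bézout bound = 2.
Scan x ∈ F_11. For each x, list the y ∈ F_11 with f(x, y) ≡ 0 and those with g(x, y) ≡ 0 (mod 11); the common zeros in that column are the intersection.
  x = 0: f ≡ 0 at y ∈ {1}; g ≡ 0 at y ∈ ∅; common: ∅.
  x = 1: f ≡ 0 at y ∈ {10}; g ≡ 0 at y ∈ {1, 2}; common: ∅.
  x = 2: f ≡ 0 at y ∈ {8}; g ≡ 0 at y ∈ {0, 4}; common: ∅.
  x = 3: f ≡ 0 at y ∈ {6}; g ≡ 0 at y ∈ {1, 4}; common: ∅.
  x = 4: f ≡ 0 at y ∈ {4}; g ≡ 0 at y ∈ ∅; common: ∅.
  x = 5: f ≡ 0 at y ∈ {2}; g ≡ 0 at y ∈ ∅; common: ∅.
  x = 6: f ≡ 0 at y ∈ {0}; g ≡ 0 at y ∈ ∅; common: ∅.
  x = 7: f ≡ 0 at y ∈ {9}; g ≡ 0 at y ∈ {2, 7}; common: ∅.
  x = 8: f ≡ 0 at y ∈ {7}; g ≡ 0 at y ∈ ∅; common: ∅.
  x = 9: f ≡ 0 at y ∈ {5}; g ≡ 0 at y ∈ {0}; common: ∅.
  x = 10: f ≡ 0 at y ∈ {3}; g ≡ 0 at y ∈ {5, 7}; common: ∅.
Collecting: common zeros = ∅, so the count is 0.
Comparison with the Bézout bound: 0 ≤ 2 = deg(f)·deg(g), as expected for curves with no common component (the affine F_11-count falls short of the bound because intersections may lie at infinity, over extension fields, or carry multiplicity).


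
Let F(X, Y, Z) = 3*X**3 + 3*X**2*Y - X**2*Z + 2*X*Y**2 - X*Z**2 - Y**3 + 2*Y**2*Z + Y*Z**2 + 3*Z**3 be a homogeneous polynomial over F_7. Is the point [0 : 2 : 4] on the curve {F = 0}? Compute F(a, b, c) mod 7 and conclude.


F(0,2,4) ≡ 3 (mod 7); P is NOT on the curve.

Evaluate F(0, 2, 4) term-by-term (mod 7).
  3*X**3 ↦ 3·0·1·1 = 0
  3*X**2*Y ↦ 3·0·2·1 = 0
  -X**2*Z ↦ -1·0·1·4 = 0
  2*X*Y**2 ↦ 2·0·4·1 = 0
  -X*Z**2 ↦ -1·0·1·16 = 0
  -Y**3 ↦ -1·1·8·1 = -8
  2*Y**2*Z ↦ 2·1·4·4 = 32
  Y*Z**2 ↦ 1·1·2·16 = 32
  3*Z**3 ↦ 3·1·1·64 = 192
Sum: F(0, 2, 4) = (0) + (0) + (0) + (0) + (0) + (-8) + (32) + (32) + (192) = 248.
Reducing mod 7: 248 ≡ 3 (mod 7).
Since F(a, b, c) ≡ 3 ≠ 0 (mod 7), P does NOT lie on the curve.


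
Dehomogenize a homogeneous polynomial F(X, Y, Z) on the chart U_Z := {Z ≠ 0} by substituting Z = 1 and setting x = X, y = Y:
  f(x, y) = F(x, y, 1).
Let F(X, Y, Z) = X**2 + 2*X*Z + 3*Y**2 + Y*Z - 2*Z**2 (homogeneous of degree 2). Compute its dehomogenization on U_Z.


f(x, y) = x**2 + 2*x + 3*y**2 + y - 2

On U_Z we set Z = 1. Each monomial c·X^i·Y^j·Z^k in F becomes c·x^i·y^j·1^k = c·x^i·y^j.
Substituting Z = 1: F(X, Y, 1) = x**2 + 2*x + 3*y**2 + y - 2.
Note: deg(f) ≤ deg(F) = 2; strict inequality happens when F is divisible by Z (lost terms).


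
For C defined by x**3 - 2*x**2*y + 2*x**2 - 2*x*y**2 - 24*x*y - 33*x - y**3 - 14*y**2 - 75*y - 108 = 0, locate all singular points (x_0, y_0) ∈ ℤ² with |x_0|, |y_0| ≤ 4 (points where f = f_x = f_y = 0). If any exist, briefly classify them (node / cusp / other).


Singular points: {(-3, -3)}; classification: node.

Compute partial derivatives:
  f_x = 3*x**2 - 4*x*y + 4*x - 2*y**2 - 24*y - 33.
  f_y = -2*x**2 - 4*x*y - 24*x - 3*y**2 - 28*y - 75.
Scan x_0 ∈ {−4, ..., 4}. For each x_0, f_y(x_0, y) is a polynomial in y; find its integer roots y ∈ {−4, ..., 4}, then test f_x and f at those candidates.
  x = -4: f_y(-4, y) = -3*y**2 - 12*y - 11; no integer root y with |y| ≤ 4.
  x = -3: f_y(-3, y) = -3*y**2 - 16*y - 21; vanishes at y ∈ {-3}. (-3, -3): f_x = 0, f = 0 — SINGULAR.
  x = -2: f_y(-2, y) = -3*y**2 - 20*y - 35; no integer root y with |y| ≤ 4.
  x = -1: f_y(-1, y) = -3*y**2 - 24*y - 53; no integer root y with |y| ≤ 4.
  x = 0: f_y(0, y) = -3*y**2 - 28*y - 75; no integer root y with |y| ≤ 4.
  x = 1: f_y(1, y) = -3*y**2 - 32*y - 101; no integer root y with |y| ≤ 4.
  x = 2: f_y(2, y) = -3*y**2 - 36*y - 131; no integer root y with |y| ≤ 4.
  x = 3: f_y(3, y) = -3*y**2 - 40*y - 165; no integer root y with |y| ≤ 4.
  x = 4: f_y(4, y) = -3*y**2 - 44*y - 203; no integer root y with |y| ≤ 4.
Only singular point on the grid: (-3, -3).
Classify: substitute x = -3 + u, y = -3 + v and expand: f = u**3 - 2*u**2*v - u**2 - 2*u*v**2 - v**3 + v**2.
No constant or linear terms (consistent with a singular point). Quadratic part: -u**2 + v**2. Cubic part: u**3 - 2*u**2*v - 2*u*v**2 - v**3.
The quadratic part v**2 - u**2 = (v − u)(v + u) splits into two distinct linear factors, so there are two distinct tangent lines y − -3 = ±(x − -3) — this is a node (ordinary double point).
Classification: node.


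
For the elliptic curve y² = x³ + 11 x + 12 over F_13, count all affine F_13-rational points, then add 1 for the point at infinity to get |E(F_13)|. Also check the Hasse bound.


Affine points = {(0, 5), (0, 8), (2, 4), (2, 9), (4, 4), (4, 9), (5, 6), (5, 7), (7, 4), (7, 9), (8, 1), (8, 12), (10, 2), (10, 11), (12, 0)}; affine count = 15; |E(F_13)| = 16.

Discriminant check: Δ ∝ 4a³ + 27b² = 4·11³ + 27·12² = 4·1331 + 27·144 ≡ 8 (mod 13). Nonzero ⇒ E is nonsingular.
For each x ∈ F_13, compute rhs = x³ + 11·x + 12 mod 13, then count y ∈ F_13 with y² ≡ rhs.
  x = 0: rhs = 12, matching y values: 5, 8 (2 points).
  x = 1: rhs = 11, matching y values: none (0 points).
  x = 2: rhs = 3, matching y values: 4, 9 (2 points).
  x = 3: rhs = 7, matching y values: none (0 points).
  x = 4: rhs = 3, matching y values: 4, 9 (2 points).
  x = 5: rhs = 10, matching y values: 6, 7 (2 points).
  x = 6: rhs = 8, matching y values: none (0 points).
  x = 7: rhs = 3, matching y values: 4, 9 (2 points).
  x = 8: rhs = 1, matching y values: 1, 12 (2 points).
  x = 9: rhs = 8, matching y values: none (0 points).
  x = 10: rhs = 4, matching y values: 2, 11 (2 points).
  x = 11: rhs = 8, matching y values: none (0 points).
  x = 12: rhs = 0, matching y values: 0 (1 points).
Total affine count: 15.
Full point count |E(F_13)| = 15 + 1 = 16.
Hasse bound: |16 − (13+1)| = |2| = 2 ≤ 2√13 ≈ 7.2111 ✓.


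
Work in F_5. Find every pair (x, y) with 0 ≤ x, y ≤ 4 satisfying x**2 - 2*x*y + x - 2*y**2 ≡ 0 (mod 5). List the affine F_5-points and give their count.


Affine F_5-points: {(0, 0), (1, 2), (2, 1), (2, 2), (4, 0), (4, 1)}; count = 6.

For each of the 25 pairs (x, y) ∈ F_5², evaluate f(x, y) mod 5. Record the zeros.
  x = 0: [0↦0, 1↦3, 2↦2, 3↦2, 4↦3]  zeros at y ∈ {0}
  x = 1: [0↦2, 1↦3, 2↦0, 3↦3, 4↦2]  zeros at y ∈ {2}
  x = 2: [0↦1, 1↦0, 2↦0, 3↦1, 4↦3]  zeros at y ∈ {1, 2}
  x = 3: [0↦2, 1↦4, 2↦2, 3↦1, 4↦1]  zeros at y ∈ ∅
  x = 4: [0↦0, 1↦0, 2↦1, 3↦3, 4↦1]  zeros at y ∈ {0, 1}
Collecting zeros: affine points = {(0, 0), (1, 2), (2, 1), (2, 2), (4, 0), (4, 1)}.
Total count |C(F_5)_aff| = 6.


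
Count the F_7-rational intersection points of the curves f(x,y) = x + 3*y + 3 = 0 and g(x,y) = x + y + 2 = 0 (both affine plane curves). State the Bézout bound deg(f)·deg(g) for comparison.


Common zeros: {(2, 3)}; count = 1; Bézout bound = 1.

deg(f) = 1, deg(g) = 1, so Bézout bound = 1.
Scan x ∈ F_7. For each x, list the y ∈ F_7 with f(x, y) ≡ 0 and those with g(x, y) ≡ 0 (mod 7); the common zeros in that column are the intersection.
  x = 0: f ≡ 0 at y ∈ {6}; g ≡ 0 at y ∈ {5}; common: ∅.
  x = 1: f ≡ 0 at y ∈ {1}; g ≡ 0 at y ∈ {4}; common: ∅.
  x = 2: f ≡ 0 at y ∈ {3}; g ≡ 0 at y ∈ {3}; common: {3}.
  x = 3: f ≡ 0 at y ∈ {5}; g ≡ 0 at y ∈ {2}; common: ∅.
  x = 4: f ≡ 0 at y ∈ {0}; g ≡ 0 at y ∈ {1}; common: ∅.
  x = 5: f ≡ 0 at y ∈ {2}; g ≡ 0 at y ∈ {0}; common: ∅.
  x = 6: f ≡ 0 at y ∈ {4}; g ≡ 0 at y ∈ {6}; common: ∅.
Collecting: common zeros = {(2, 3)}, so the count is 1.
Comparison with the Bézout bound: 1 ≤ 1 = deg(f)·deg(g), as expected for curves with no common component (the bound is attained).


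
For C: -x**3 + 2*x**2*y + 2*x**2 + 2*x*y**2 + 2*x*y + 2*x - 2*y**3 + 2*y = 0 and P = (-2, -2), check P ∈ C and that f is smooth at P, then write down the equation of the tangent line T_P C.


Tangent line at P: 2*x - 2*y = 0.

Step 1: f(-2, -2) = 0, so P lies on C.
Step 2: partial derivatives
  f_x(x, y) = -3*x**2 + 4*x*y + 4*x + 2*y**2 + 2*y + 2, f_y(x, y) = 2*x**2 + 4*x*y + 2*x - 6*y**2 + 2.
  f_x(P) = 2, f_y(P) = -2 (gradient nonzero, so P is smooth).
Step 3: tangent line at P: 2·(x − -2) + -2·(y − -2) = 0.
Expanding: 2*x - 2*y = 0.


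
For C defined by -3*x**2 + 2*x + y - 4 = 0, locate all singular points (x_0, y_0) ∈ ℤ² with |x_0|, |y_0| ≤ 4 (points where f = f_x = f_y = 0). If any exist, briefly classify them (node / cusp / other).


No singular points in the scanned grid; C is smooth there.

Compute partial derivatives:
  f_x = 2 - 6*x.
  f_y = 1.
f_y = 1 is a nonzero constant, so f_y never vanishes: no point (x, y) can satisfy f = f_x = f_y = 0. In particular no (x, y) ∈ {−4, ..., 4}² is singular; the curve is smooth.


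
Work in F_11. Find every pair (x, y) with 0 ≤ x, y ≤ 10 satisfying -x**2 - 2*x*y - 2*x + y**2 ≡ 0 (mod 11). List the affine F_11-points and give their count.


Affine F_11-points: {(0, 0), (1, 3), (1, 10), (2, 1), (2, 3), (5, 1), (5, 9), (8, 7), (8, 9), (9, 0), (9, 7), (10, 10)}; count = 12.

For each of the 121 pairs (x, y) ∈ F_11², evaluate f(x, y) mod 11. Record the zeros.
  x = 0: [0↦0, 1↦1, 2↦4, 3↦9, 4↦5, 5↦3, 6↦3, 7↦5, 8↦9, 9↦4, 10↦1]  zeros at y ∈ {0}
  x = 1: [0↦8, 1↦7, 2↦8, 3↦0, 4↦5, 5↦1, 6↦10, 7↦10, 8↦1, 9↦5, 10↦0]  zeros at y ∈ {3, 10}
  x = 2: [0↦3, 1↦0, 2↦10, 3↦0, 4↦3, 5↦8, 6↦4, 7↦2, 8↦2, 9↦4, 10↦8]  zeros at y ∈ {1, 3}
  x = 3: [0↦7, 1↦2, 2↦10, 3↦9, 4↦10, 5↦2, 6↦7, 7↦3, 8↦1, 9↦1, 10↦3]  zeros at y ∈ ∅
  x = 4: [0↦9, 1↦2, 2↦8, 3↦5, 4↦4, 5↦5, 6↦8, 7↦2, 8↦9, 9↦7, 10↦7]  zeros at y ∈ ∅
  x = 5: [0↦9, 1↦0, 2↦4, 3↦10, 4↦7, 5↦6, 6↦7, 7↦10, 8↦4, 9↦0, 10↦9]  zeros at y ∈ {1, 9}
  x = 6: [0↦7, 1↦7, 2↦9, 3↦2, 4↦8, 5↦5, 6↦4, 7↦5, 8↦8, 9↦2, 10↦9]  zeros at y ∈ ∅
  x = 7: [0↦3, 1↦1, 2↦1, 3↦3, 4↦7, 5↦2, 6↦10, 7↦9, 8↦10, 9↦2, 10↦7]  zeros at y ∈ ∅
  x = 8: [0↦8, 1↦4, 2↦2, 3↦2, 4↦4, 5↦8, 6↦3, 7↦0, 8↦10, 9↦0, 10↦3]  zeros at y ∈ {7, 9}
  x = 9: [0↦0, 1↦5, 2↦1, 3↦10, 4↦10, 5↦1, 6↦5, 7↦0, 8↦8, 9↦7, 10↦8]  zeros at y ∈ {0, 7}
  x = 10: [0↦1, 1↦4, 2↦9, 3↦5, 4↦3, 5↦3, 6↦5, 7↦9, 8↦4, 9↦1, 10↦0]  zeros at y ∈ {10}
Collecting zeros: affine points = {(0, 0), (1, 3), (1, 10), (2, 1), (2, 3), (5, 1), (5, 9), (8, 7), (8, 9), (9, 0), (9, 7), (10, 10)}.
Total count |C(F_11)_aff| = 12.


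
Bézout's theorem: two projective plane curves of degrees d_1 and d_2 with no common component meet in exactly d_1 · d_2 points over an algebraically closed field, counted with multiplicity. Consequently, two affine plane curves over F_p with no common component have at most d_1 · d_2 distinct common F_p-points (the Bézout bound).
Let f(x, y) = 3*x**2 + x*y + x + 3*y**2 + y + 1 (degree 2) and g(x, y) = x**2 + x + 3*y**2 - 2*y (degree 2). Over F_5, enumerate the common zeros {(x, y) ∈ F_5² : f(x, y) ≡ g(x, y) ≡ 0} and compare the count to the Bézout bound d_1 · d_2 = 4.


Common zeros: ∅; count = 0; Bézout bound = 4.

deg(f) = 2, deg(g) = 2, so Bézout bound = 4.
Scan x ∈ F_5. For each x, list the y ∈ F_5 with f(x, y) ≡ 0 and those with g(x, y) ≡ 0 (mod 5); the common zeros in that column are the intersection.
  x = 0: f ≡ 0 at y ∈ {1, 2}; g ≡ 0 at y ∈ {0, 4}; common: ∅.
  x = 1: f ≡ 0 at y ∈ {0, 1}; g ≡ 0 at y ∈ {2}; common: ∅.
  x = 2: f ≡ 0 at y ∈ {0, 4}; g ≡ 0 at y ∈ ∅; common: ∅.
  x = 3: f ≡ 0 at y ∈ {3, 4}; g ≡ 0 at y ∈ {2}; common: ∅.
  x = 4: f ≡ 0 at y ∈ {2, 3}; g ≡ 0 at y ∈ {0, 4}; common: ∅.
Collecting: common zeros = ∅, so the count is 0.
Comparison with the Bézout bound: 0 ≤ 4 = deg(f)·deg(g), as expected for curves with no common component (the affine F_5-count falls short of the bound because intersections may lie at infinity, over extension fields, or carry multiplicity).


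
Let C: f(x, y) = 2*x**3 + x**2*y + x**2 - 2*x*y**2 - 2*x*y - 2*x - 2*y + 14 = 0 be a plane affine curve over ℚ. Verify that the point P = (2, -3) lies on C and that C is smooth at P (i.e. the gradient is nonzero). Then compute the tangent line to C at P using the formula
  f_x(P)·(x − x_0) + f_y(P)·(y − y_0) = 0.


Tangent line at P: 2*x + 22*y + 62 = 0.

Step 1: f(2, -3) = 0, so P lies on C.
Step 2: partial derivatives
  f_x(x, y) = 6*x**2 + 2*x*y + 2*x - 2*y**2 - 2*y - 2, f_y(x, y) = x**2 - 4*x*y - 2*x - 2.
  f_x(P) = 2, f_y(P) = 22 (gradient nonzero, so P is smooth).
Step 3: tangent line at P: 2·(x − 2) + 22·(y − -3) = 0.
Expanding: 2*x + 22*y + 62 = 0.


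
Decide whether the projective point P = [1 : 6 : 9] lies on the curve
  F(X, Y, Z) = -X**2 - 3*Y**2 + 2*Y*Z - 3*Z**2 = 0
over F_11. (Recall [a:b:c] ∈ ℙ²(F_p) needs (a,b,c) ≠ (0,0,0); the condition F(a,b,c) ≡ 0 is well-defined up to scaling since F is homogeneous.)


F(1,6,9) ≡ 9 (mod 11); P is NOT on the curve.

Evaluate F(1, 6, 9) term-by-term (mod 11).
  -X**2 ↦ -1·1·1·1 = -1
  -3*Y**2 ↦ -3·1·36·1 = -108
  2*Y*Z ↦ 2·1·6·9 = 108
  -3*Z**2 ↦ -3·1·1·81 = -243
Sum: F(1, 6, 9) = (-1) + (-108) + (108) + (-243) = -244.
Reducing mod 11: -244 ≡ 9 (mod 11).
Since F(a, b, c) ≡ 9 ≠ 0 (mod 11), P does NOT lie on the curve.


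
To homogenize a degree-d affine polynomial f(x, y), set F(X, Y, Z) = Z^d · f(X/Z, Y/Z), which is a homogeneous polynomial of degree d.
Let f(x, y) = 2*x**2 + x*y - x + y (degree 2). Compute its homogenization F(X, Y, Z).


F(X, Y, Z) = 2*X**2 + X*Y - X*Z + Y*Z

deg(f) = 2.
Substitute x = X/Z, y = Y/Z into f, then multiply by Z^2.
  monomial 2·x^2·y^0 ↦ 2·X^2·Y^0·Z^0.
  monomial 1·x^1·y^1 ↦ 1·X^1·Y^1·Z^0.
  monomial -1·x^1·y^0 ↦ -1·X^1·Y^0·Z^1.
  monomial 1·x^0·y^1 ↦ 1·X^0·Y^1·Z^1.
Collecting: F(X, Y, Z) = 2*X**2 + X*Y - X*Z + Y*Z.


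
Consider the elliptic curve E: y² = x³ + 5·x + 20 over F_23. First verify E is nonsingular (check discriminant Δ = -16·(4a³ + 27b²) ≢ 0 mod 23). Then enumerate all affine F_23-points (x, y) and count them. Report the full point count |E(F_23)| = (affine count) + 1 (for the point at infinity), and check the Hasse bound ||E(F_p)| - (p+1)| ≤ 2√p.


Affine points = {(1, 7), (1, 16), (3, 4), (3, 19), (4, 9), (4, 14), (5, 3), (5, 20), (6, 6), (6, 17), (9, 9), (9, 14), (10, 9), (10, 14), (11, 7), (11, 16), (17, 2), (17, 21), (18, 10), (18, 13), (20, 1), (20, 22), (21, 5), (21, 18)}; affine count = 24; |E(F_23)| = 25.

Discriminant check: Δ ∝ 4a³ + 27b² = 4·5³ + 27·20² = 4·125 + 27·400 ≡ 7 (mod 23). Nonzero ⇒ E is nonsingular.
For each x ∈ F_23, compute rhs = x³ + 5·x + 20 mod 23, then count y ∈ F_23 with y² ≡ rhs.
  x = 0: rhs = 20, matching y values: none (0 points).
  x = 1: rhs = 3, matching y values: 7, 16 (2 points).
  x = 2: rhs = 15, matching y values: none (0 points).
  x = 3: rhs = 16, matching y values: 4, 19 (2 points).
  x = 4: rhs = 12, matching y values: 9, 14 (2 points).
  x = 5: rhs = 9, matching y values: 3, 20 (2 points).
  x = 6: rhs = 13, matching y values: 6, 17 (2 points).
  x = 7: rhs = 7, matching y values: none (0 points).
  x = 8: rhs = 20, matching y values: none (0 points).
  x = 9: rhs = 12, matching y values: 9, 14 (2 points).
  x = 10: rhs = 12, matching y values: 9, 14 (2 points).
  x = 11: rhs = 3, matching y values: 7, 16 (2 points).
  x = 12: rhs = 14, matching y values: none (0 points).
  x = 13: rhs = 5, matching y values: none (0 points).
  x = 14: rhs = 5, matching y values: none (0 points).
  x = 15: rhs = 20, matching y values: none (0 points).
  x = 16: rhs = 10, matching y values: none (0 points).
  x = 17: rhs = 4, matching y values: 2, 21 (2 points).
  x = 18: rhs = 8, matching y values: 10, 13 (2 points).
  x = 19: rhs = 5, matching y values: none (0 points).
  x = 20: rhs = 1, matching y values: 1, 22 (2 points).
  x = 21: rhs = 2, matching y values: 5, 18 (2 points).
  x = 22: rhs = 14, matching y values: none (0 points).
Total affine count: 24.
Full point count |E(F_23)| = 24 + 1 = 25.
Hasse bound: |25 − (23+1)| = |1| = 1 ≤ 2√23 ≈ 9.5917 ✓.


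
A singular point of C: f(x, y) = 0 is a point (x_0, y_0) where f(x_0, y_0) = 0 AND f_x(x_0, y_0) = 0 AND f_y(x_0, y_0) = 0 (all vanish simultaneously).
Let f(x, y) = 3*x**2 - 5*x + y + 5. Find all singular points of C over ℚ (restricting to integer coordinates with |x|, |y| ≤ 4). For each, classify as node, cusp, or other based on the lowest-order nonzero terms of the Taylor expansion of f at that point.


No singular points in the scanned grid; C is smooth there.

Compute partial derivatives:
  f_x = 6*x - 5.
  f_y = 1.
f_y = 1 is a nonzero constant, so f_y never vanishes: no point (x, y) can satisfy f = f_x = f_y = 0. In particular no (x, y) ∈ {−4, ..., 4}² is singular; the curve is smooth.


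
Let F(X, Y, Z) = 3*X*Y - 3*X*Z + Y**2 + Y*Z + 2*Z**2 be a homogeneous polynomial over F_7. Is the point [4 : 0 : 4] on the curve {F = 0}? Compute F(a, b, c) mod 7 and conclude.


F(4,0,4) ≡ 5 (mod 7); P is NOT on the curve.

Evaluate F(4, 0, 4) term-by-term (mod 7).
  3*X*Y ↦ 3·4·0·1 = 0
  -3*X*Z ↦ -3·4·1·4 = -48
  Y**2 ↦ 1·1·0·1 = 0
  Y*Z ↦ 1·1·0·4 = 0
  2*Z**2 ↦ 2·1·1·16 = 32
Sum: F(4, 0, 4) = (0) + (-48) + (0) + (0) + (32) = -16.
Reducing mod 7: -16 ≡ 5 (mod 7).
Since F(a, b, c) ≡ 5 ≠ 0 (mod 7), P does NOT lie on the curve.


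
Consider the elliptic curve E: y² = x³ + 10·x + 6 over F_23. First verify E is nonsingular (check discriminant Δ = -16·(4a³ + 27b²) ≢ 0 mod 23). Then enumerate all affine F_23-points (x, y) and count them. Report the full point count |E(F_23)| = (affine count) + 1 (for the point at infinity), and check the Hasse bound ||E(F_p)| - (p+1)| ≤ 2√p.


Affine points = {(0, 11), (0, 12), (4, 8), (4, 15), (6, 11), (6, 12), (8, 0), (10, 5), (10, 18), (15, 9), (15, 14), (17, 11), (17, 12), (20, 8), (20, 15), (21, 1), (21, 22), (22, 8), (22, 15)}; affine count = 19; |E(F_23)| = 20.

Discriminant check: Δ ∝ 4a³ + 27b² = 4·10³ + 27·6² = 4·1000 + 27·36 ≡ 4 (mod 23). Nonzero ⇒ E is nonsingular.
For each x ∈ F_23, compute rhs = x³ + 10·x + 6 mod 23, then count y ∈ F_23 with y² ≡ rhs.
  x = 0: rhs = 6, matching y values: 11, 12 (2 points).
  x = 1: rhs = 17, matching y values: none (0 points).
  x = 2: rhs = 11, matching y values: none (0 points).
  x = 3: rhs = 17, matching y values: none (0 points).
  x = 4: rhs = 18, matching y values: 8, 15 (2 points).
  x = 5: rhs = 20, matching y values: none (0 points).
  x = 6: rhs = 6, matching y values: 11, 12 (2 points).
  x = 7: rhs = 5, matching y values: none (0 points).
  x = 8: rhs = 0, matching y values: 0 (1 points).
  x = 9: rhs = 20, matching y values: none (0 points).
  x = 10: rhs = 2, matching y values: 5, 18 (2 points).
  x = 11: rhs = 21, matching y values: none (0 points).
  x = 12: rhs = 14, matching y values: none (0 points).
  x = 13: rhs = 10, matching y values: none (0 points).
  x = 14: rhs = 15, matching y values: none (0 points).
  x = 15: rhs = 12, matching y values: 9, 14 (2 points).
  x = 16: rhs = 7, matching y values: none (0 points).
  x = 17: rhs = 6, matching y values: 11, 12 (2 points).
  x = 18: rhs = 15, matching y values: none (0 points).
  x = 19: rhs = 17, matching y values: none (0 points).
  x = 20: rhs = 18, matching y values: 8, 15 (2 points).
  x = 21: rhs = 1, matching y values: 1, 22 (2 points).
  x = 22: rhs = 18, matching y values: 8, 15 (2 points).
Total affine count: 19.
Full point count |E(F_23)| = 19 + 1 = 20.
Hasse bound: |20 − (23+1)| = |-4| = 4 ≤ 2√23 ≈ 9.5917 ✓.


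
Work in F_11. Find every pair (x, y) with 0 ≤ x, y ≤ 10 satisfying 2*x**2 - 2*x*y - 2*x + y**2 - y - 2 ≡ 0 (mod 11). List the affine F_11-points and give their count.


Affine F_11-points: {(0, 2), (0, 10), (3, 2), (3, 5), (4, 0), (4, 9), (6, 4), (6, 9), (8, 0), (8, 6), (10, 4), (10, 6)}; count = 12.

For each of the 121 pairs (x, y) ∈ F_11², evaluate f(x, y) mod 11. Record the zeros.
  x = 0: [0↦9, 1↦9, 2↦0, 3↦4, 4↦10, 5↦7, 6↦6, 7↦7, 8↦10, 9↦4, 10↦0]  zeros at y ∈ {2, 10}
  x = 1: [0↦9, 1↦7, 2↦7, 3↦9, 4↦2, 5↦8, 6↦5, 7↦4, 8↦5, 9↦8, 10↦2]  zeros at y ∈ ∅
  x = 2: [0↦2, 1↦9, 2↦7, 3↦7, 4↦9, 5↦2, 6↦8, 7↦5, 8↦4, 9↦5, 10↦8]  zeros at y ∈ ∅
  x = 3: [0↦10, 1↦4, 2↦0, 3↦9, 4↦9, 5↦0, 6↦4, 7↦10, 8↦7, 9↦6, 10↦7]  zeros at y ∈ {2, 5}
  x = 4: [0↦0, 1↦3, 2↦8, 3↦4, 4↦2, 5↦2, 6↦4, 7↦8, 8↦3, 9↦0, 10↦10]  zeros at y ∈ {0, 9}
  x = 5: [0↦5, 1↦6, 2↦9, 3↦3, 4↦10, 5↦8, 6↦8, 7↦10, 8↦3, 9↦9, 10↦6]  zeros at y ∈ ∅
  x = 6: [0↦3, 1↦2, 2↦3, 3↦6, 4↦0, 5↦7, 6↦5, 7↦5, 8↦7, 9↦0, 10↦6]  zeros at y ∈ {4, 9}
  x = 7: [0↦5, 1↦2, 2↦1, 3↦2, 4↦5, 5↦10, 6↦6, 7↦4, 8↦4, 9↦6, 10↦10]  zeros at y ∈ ∅
  x = 8: [0↦0, 1↦6, 2↦3, 3↦2, 4↦3, 5↦6, 6↦0, 7↦7, 8↦5, 9↦5, 10↦7]  zeros at y ∈ {0, 6}
  x = 9: [0↦10, 1↦3, 2↦9, 3↦6, 4↦5, 5↦6, 6↦9, 7↦3, 8↦10, 9↦8, 10↦8]  zeros at y ∈ ∅
  x = 10: [0↦2, 1↦4, 2↦8, 3↦3, 4↦0, 5↦10, 6↦0, 7↦3, 8↦8, 9↦4, 10↦2]  zeros at y ∈ {4, 6}
Collecting zeros: affine points = {(0, 2), (0, 10), (3, 2), (3, 5), (4, 0), (4, 9), (6, 4), (6, 9), (8, 0), (8, 6), (10, 4), (10, 6)}.
Total count |C(F_11)_aff| = 12.


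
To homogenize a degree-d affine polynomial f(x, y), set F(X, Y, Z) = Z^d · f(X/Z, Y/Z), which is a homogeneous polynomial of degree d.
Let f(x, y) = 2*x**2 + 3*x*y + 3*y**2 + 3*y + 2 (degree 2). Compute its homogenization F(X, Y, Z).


F(X, Y, Z) = 2*X**2 + 3*X*Y + 3*Y**2 + 3*Y*Z + 2*Z**2

deg(f) = 2.
Substitute x = X/Z, y = Y/Z into f, then multiply by Z^2.
  monomial 2·x^2·y^0 ↦ 2·X^2·Y^0·Z^0.
  monomial 3·x^1·y^1 ↦ 3·X^1·Y^1·Z^0.
  monomial 3·x^0·y^2 ↦ 3·X^0·Y^2·Z^0.
  monomial 3·x^0·y^1 ↦ 3·X^0·Y^1·Z^1.
  monomial 2·x^0·y^0 ↦ 2·X^0·Y^0·Z^2.
Collecting: F(X, Y, Z) = 2*X**2 + 3*X*Y + 3*Y**2 + 3*Y*Z + 2*Z**2.


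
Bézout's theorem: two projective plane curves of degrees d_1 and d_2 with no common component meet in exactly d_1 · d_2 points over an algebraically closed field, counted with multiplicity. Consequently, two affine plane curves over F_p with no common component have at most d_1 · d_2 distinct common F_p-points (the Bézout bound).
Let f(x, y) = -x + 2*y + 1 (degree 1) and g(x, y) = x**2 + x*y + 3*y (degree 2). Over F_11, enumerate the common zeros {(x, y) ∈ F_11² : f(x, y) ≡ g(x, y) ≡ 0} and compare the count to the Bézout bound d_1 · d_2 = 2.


Common zeros: ∅; count = 0; Bézout bound = 2.

deg(f) = 1, deg(g) = 2, so Bézout bound = 2.
Scan x ∈ F_11. For each x, list the y ∈ F_11 with f(x, y) ≡ 0 and those with g(x, y) ≡ 0 (mod 11); the common zeros in that column are the intersection.
  x = 0: f ≡ 0 at y ∈ {5}; g ≡ 0 at y ∈ {0}; common: ∅.
  x = 1: f ≡ 0 at y ∈ {0}; g ≡ 0 at y ∈ {8}; common: ∅.
  x = 2: f ≡ 0 at y ∈ {6}; g ≡ 0 at y ∈ {8}; common: ∅.
  x = 3: f ≡ 0 at y ∈ {1}; g ≡ 0 at y ∈ {4}; common: ∅.
  x = 4: f ≡ 0 at y ∈ {7}; g ≡ 0 at y ∈ {4}; common: ∅.
  x = 5: f ≡ 0 at y ∈ {2}; g ≡ 0 at y ∈ {1}; common: ∅.
  x = 6: f ≡ 0 at y ∈ {8}; g ≡ 0 at y ∈ {7}; common: ∅.
  x = 7: f ≡ 0 at y ∈ {3}; g ≡ 0 at y ∈ {5}; common: ∅.
  x = 8: f ≡ 0 at y ∈ {9}; g ≡ 0 at y ∈ ∅; common: ∅.
  x = 9: f ≡ 0 at y ∈ {4}; g ≡ 0 at y ∈ {7}; common: ∅.
  x = 10: f ≡ 0 at y ∈ {10}; g ≡ 0 at y ∈ {5}; common: ∅.
Collecting: common zeros = ∅, so the count is 0.
Comparison with the Bézout bound: 0 ≤ 2 = deg(f)·deg(g), as expected for curves with no common component (the affine F_11-count falls short of the bound because intersections may lie at infinity, over extension fields, or carry multiplicity).


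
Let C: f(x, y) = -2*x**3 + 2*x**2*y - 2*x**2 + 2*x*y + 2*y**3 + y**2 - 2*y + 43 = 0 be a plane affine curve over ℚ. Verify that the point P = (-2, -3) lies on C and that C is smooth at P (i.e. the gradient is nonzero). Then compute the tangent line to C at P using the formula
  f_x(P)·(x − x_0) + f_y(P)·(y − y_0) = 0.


Tangent line at P: 2*x + 50*y + 154 = 0.

Step 1: f(-2, -3) = 0, so P lies on C.
Step 2: partial derivatives
  f_x(x, y) = -6*x**2 + 4*x*y - 4*x + 2*y, f_y(x, y) = 2*x**2 + 2*x + 6*y**2 + 2*y - 2.
  f_x(P) = 2, f_y(P) = 50 (gradient nonzero, so P is smooth).
Step 3: tangent line at P: 2·(x − -2) + 50·(y − -3) = 0.
Expanding: 2*x + 50*y + 154 = 0.


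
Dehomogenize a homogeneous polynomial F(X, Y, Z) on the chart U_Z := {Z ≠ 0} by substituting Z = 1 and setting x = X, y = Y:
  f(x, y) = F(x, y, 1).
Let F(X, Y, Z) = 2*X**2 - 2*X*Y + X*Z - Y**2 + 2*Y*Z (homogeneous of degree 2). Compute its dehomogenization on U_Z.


f(x, y) = 2*x**2 - 2*x*y + x - y**2 + 2*y

On U_Z we set Z = 1. Each monomial c·X^i·Y^j·Z^k in F becomes c·x^i·y^j·1^k = c·x^i·y^j.
Substituting Z = 1: F(X, Y, 1) = 2*x**2 - 2*x*y + x - y**2 + 2*y.
Note: deg(f) ≤ deg(F) = 2; strict inequality happens when F is divisible by Z (lost terms).
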